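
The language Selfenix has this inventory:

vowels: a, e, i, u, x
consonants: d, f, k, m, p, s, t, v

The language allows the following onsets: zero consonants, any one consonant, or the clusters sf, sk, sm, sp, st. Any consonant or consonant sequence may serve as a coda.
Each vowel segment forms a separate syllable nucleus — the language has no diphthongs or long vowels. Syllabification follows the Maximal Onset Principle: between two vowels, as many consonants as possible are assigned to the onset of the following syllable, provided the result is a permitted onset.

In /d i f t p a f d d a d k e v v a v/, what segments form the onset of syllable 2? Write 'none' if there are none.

p

The vowels are i, a, a, e, a — 5 nuclei, so 5 syllables.
σ1/σ2 boundary: cluster /ftp/ — the longest permitted-onset suffix is /p/; onset = /p/, preceding coda = /ft/.
σ2/σ3 boundary: /fdd/ splits as /fd/ + /d/ (/d/ is the longest suffix that is a licit onset).
σ3/σ4 boundary: cluster /dk/ — the longest permitted-onset suffix is /k/; onset = /k/, preceding coda = /d/.
σ4/σ5 boundary: cluster /vv/ — the longest permitted-onset suffix is /v/; onset = /v/, preceding coda = /v/.
Putting it together: dift.pafd.dad.kev.vav.
Syllable 2 is /pafd/: onset /p/, nucleus /a/, coda /fd/.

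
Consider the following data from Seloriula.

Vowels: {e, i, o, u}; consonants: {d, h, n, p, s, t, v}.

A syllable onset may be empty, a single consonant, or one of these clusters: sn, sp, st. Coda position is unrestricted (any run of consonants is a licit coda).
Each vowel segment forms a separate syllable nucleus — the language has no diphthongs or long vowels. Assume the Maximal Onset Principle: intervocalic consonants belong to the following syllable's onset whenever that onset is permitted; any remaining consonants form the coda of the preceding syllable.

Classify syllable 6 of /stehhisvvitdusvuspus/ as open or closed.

Vowels present: e, i, i, u, u, u; each is a nucleus, giving 6 syllables.
Between /e/ (V1) and /i/ (V2): cluster /hh/ — the longest permitted-onset suffix is /h/; onset = /h/, preceding coda = /h/.
Between /i/ (V2) and /i/ (V3): /svv/ — longest licit onset from the right is /v/, leaving /sv/ as coda.
Between /i/ (V3) and /u/ (V4): /td/ splits as /t/ + /d/ (/d/ is the longest suffix that is a licit onset).
Between /u/ (V4) and /u/ (V5): /sv/ splits as /s/ + /v/ (/v/ is the longest suffix that is a licit onset).
Between /u/ (V5) and /u/ (V6): /sp/ is a licit onset in full, so it all attaches to the next syllable.
Result: steh.hisv.vit.dus.vu.spus.
Syllable 6 is /spus/ with coda /s/, so it is closed.

closed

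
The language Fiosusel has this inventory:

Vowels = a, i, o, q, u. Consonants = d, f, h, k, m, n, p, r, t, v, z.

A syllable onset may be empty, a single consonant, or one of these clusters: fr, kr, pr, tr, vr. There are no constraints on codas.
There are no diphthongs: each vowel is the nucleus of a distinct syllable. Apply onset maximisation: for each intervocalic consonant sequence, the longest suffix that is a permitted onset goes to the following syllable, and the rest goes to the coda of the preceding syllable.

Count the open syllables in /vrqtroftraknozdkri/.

2

Vowels present: q, o, a, o, i; each is a nucleus, giving 5 syllables.
V1 /q/ – V2 /o/: /tr/ — entire cluster is a permitted onset → onset /tr/, coda ∅.
V2 /o/ – V3 /a/: cluster /ftr/ — the longest permitted-onset suffix is /tr/; onset = /tr/, preceding coda = /f/.
V3 /a/ – V4 /o/: cluster /kn/ — the longest permitted-onset suffix is /n/; onset = /n/, preceding coda = /k/.
V4 /o/ – V5 /i/: /zdkr/ splits as /zd/ + /kr/ (/kr/ is the longest suffix that is a licit onset).
So the parse is vrq.trof.trak.nozd.kri.
Classifying each syllable: /vrq/ (open), /trof/ (closed), /trak/ (closed), /nozd/ (closed), /kri/ (open).
Open syllables: 2.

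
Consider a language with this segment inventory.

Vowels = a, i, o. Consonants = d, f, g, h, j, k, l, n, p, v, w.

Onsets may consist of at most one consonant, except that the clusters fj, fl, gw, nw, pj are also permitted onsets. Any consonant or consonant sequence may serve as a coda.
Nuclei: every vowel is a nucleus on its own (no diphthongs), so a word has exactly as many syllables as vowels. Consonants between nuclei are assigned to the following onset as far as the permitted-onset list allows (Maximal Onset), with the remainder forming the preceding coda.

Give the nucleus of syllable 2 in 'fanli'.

i

The vowels are a, i — 2 nuclei, so 2 syllables.
The second nucleus (vowel 2 from the left) is /i/.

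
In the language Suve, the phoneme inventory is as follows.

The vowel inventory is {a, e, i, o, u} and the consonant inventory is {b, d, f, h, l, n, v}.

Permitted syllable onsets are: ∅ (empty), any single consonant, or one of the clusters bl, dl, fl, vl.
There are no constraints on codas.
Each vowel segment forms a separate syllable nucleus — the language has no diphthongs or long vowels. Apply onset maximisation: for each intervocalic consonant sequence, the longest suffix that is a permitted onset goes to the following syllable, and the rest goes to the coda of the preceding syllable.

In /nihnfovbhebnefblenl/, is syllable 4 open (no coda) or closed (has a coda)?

closed

Vowels present: i, o, e, e, e; each is a nucleus, giving 5 syllables.
Between /i/ (V1) and /o/ (V2): cluster /hnf/ — the longest permitted-onset suffix is /f/; onset = /f/, preceding coda = /hn/.
Between /o/ (V2) and /e/ (V3): /vbh/ — longest licit onset from the right is /h/, leaving /vb/ as coda.
Between /e/ (V3) and /e/ (V4): /bn/; trying suffixes from longest down, /n/ is the first permitted one, so coda /b/ | onset /n/.
Between /e/ (V4) and /e/ (V5): /fbl/ splits as /f/ + /bl/ (/bl/ is the longest suffix that is a licit onset).
Result: nihn.fovb.heb.nef.blenl.
Syllable 4 is /nef/ with coda /f/, so it is closed.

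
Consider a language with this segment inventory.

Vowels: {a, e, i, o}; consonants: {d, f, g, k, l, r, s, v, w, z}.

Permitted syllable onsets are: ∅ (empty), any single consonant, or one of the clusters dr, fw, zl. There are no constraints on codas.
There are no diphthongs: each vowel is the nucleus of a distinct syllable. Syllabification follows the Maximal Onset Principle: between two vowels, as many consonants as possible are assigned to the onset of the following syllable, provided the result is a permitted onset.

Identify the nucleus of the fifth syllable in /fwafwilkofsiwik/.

i

Nuclei (vowels): a, i, o, i, i → 5 syllables.
The fifth nucleus (vowel 5 from the left) is /i/.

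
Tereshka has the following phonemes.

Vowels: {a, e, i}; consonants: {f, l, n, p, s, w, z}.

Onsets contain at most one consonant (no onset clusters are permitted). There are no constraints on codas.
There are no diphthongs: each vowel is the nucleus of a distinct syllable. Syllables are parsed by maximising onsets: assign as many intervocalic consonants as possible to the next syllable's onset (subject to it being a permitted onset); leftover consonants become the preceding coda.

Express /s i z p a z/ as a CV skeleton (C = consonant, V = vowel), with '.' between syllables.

Nuclei (vowels): i, a → 2 syllables.
V1 /i/ – V2 /a/: cluster /zp/ — the longest permitted-onset suffix is /p/; onset = /p/, preceding coda = /z/.
Syllabification: siz.paz.
Mapping each syllable to C/V: /siz/ → CVC, /paz/ → CVC.

CVC.CVC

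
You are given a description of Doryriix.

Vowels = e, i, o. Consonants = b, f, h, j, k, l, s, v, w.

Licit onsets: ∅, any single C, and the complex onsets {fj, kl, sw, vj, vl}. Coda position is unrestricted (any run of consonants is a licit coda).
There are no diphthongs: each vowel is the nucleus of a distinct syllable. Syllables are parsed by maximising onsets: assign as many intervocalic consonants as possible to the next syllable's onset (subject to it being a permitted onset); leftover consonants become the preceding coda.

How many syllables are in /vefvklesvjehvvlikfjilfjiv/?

6

The vowels are e, e, e, i, i, i — 6 nuclei, so 6 syllables.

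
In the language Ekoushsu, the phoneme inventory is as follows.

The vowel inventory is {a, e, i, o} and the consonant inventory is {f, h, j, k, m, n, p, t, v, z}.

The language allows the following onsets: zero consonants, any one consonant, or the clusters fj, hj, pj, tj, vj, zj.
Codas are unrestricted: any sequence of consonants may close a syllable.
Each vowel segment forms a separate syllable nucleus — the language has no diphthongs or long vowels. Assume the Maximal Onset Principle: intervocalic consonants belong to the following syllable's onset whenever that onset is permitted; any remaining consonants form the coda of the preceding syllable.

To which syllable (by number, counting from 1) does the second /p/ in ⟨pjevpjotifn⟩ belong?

The vowels are e, o, i — 3 nuclei, so 3 syllables.
V1 /e/ – V2 /o/: /vpj/; trying suffixes from longest down, /pj/ is the first permitted one, so coda /v/ | onset /pj/.
V2 /o/ – V3 /i/: /t/ is a single consonant, so it becomes the next onset.
Syllabification: pjev.pjo.tifn.
The second /p/ is in the onset of syllable 2 (/pjo/).

2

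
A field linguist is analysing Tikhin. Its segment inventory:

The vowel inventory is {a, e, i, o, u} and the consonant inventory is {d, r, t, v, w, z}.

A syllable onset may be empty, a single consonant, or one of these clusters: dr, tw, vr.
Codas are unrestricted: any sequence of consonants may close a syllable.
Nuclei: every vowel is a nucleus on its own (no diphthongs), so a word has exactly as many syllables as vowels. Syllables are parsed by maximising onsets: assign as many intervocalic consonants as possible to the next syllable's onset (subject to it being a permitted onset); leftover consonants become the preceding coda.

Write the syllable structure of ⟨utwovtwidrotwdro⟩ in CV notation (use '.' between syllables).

The vowels are u, o, i, o, o — 5 nuclei, so 5 syllables.
Between /u/ (V1) and /o/ (V2): /tw/ — entire cluster is a permitted onset → onset /tw/, coda ∅.
Between /o/ (V2) and /i/ (V3): /vtw/ splits as /v/ + /tw/ (/tw/ is the longest suffix that is a licit onset).
Between /i/ (V3) and /o/ (V4): /dr/ is a licit onset in full, so it all attaches to the next syllable.
Between /o/ (V4) and /o/ (V5): /twdr/ splits as /tw/ + /dr/ (/dr/ is the longest suffix that is a licit onset).
So the parse is u.twov.twi.drotw.dro.
Mapping each syllable to C/V: /u/ → V, /twov/ → CCVC, /twi/ → CCV, /drotw/ → CCVCC, /dro/ → CCV.

V.CCVC.CCV.CCVCC.CCV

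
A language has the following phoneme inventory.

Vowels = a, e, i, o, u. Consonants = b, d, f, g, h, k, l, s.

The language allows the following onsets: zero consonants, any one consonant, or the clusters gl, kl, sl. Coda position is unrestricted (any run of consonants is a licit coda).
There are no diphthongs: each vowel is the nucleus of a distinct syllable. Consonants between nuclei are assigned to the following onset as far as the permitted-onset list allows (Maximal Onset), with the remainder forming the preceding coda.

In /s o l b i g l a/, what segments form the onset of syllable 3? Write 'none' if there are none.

gl

Nuclei (vowels): o, i, a → 3 syllables.
/o…i/ gap (V1→V2): /lb/ — longest licit onset from the right is /b/, leaving /l/ as coda.
/i…a/ gap (V2→V3): /gl/ is a licit onset in full, so it all attaches to the next syllable.
Putting it together: sol.bi.gla.
Syllable 3 is /gla/: onset /gl/, nucleus /a/, coda ∅.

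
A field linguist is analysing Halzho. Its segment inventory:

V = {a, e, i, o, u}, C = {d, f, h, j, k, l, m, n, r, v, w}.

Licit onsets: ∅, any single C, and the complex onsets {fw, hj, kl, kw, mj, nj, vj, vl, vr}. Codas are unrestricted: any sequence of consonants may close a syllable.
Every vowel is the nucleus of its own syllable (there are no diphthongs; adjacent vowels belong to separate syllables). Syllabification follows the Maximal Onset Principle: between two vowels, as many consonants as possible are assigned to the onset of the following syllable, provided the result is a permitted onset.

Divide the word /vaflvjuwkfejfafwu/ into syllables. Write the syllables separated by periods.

Vowels present: a, u, e, a, u; each is a nucleus, giving 5 syllables.
σ1/σ2 boundary: /flvj/; trying suffixes from longest down, /vj/ is the first permitted one, so coda /fl/ | onset /vj/.
σ2/σ3 boundary: /wkf/ splits as /wk/ + /f/ (/f/ is the longest suffix that is a licit onset).
σ3/σ4 boundary: /jf/; trying suffixes from longest down, /f/ is the first permitted one, so coda /j/ | onset /f/.
σ4/σ5 boundary: cluster /fw/ — /fw/ is itself a permitted onset, so the whole cluster goes right; preceding coda = ∅.

vafl.vjuwk.fej.fa.fwu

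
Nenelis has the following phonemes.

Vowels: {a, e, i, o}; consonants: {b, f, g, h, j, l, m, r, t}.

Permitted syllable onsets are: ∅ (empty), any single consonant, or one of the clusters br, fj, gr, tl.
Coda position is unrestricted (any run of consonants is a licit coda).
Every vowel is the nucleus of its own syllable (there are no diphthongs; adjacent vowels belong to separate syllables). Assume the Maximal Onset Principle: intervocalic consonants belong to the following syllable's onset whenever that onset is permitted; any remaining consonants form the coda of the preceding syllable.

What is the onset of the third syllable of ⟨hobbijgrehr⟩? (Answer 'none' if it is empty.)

gr

Nuclei (vowels): o, i, e → 3 syllables.
σ1/σ2 boundary: /bb/; trying suffixes from longest down, /b/ is the first permitted one, so coda /b/ | onset /b/.
σ2/σ3 boundary: /jgr/ splits as /j/ + /gr/ (/gr/ is the longest suffix that is a licit onset).
Syllabification: hob.bij.grehr.
Syllable 3 is /grehr/: onset /gr/, nucleus /e/, coda /hr/.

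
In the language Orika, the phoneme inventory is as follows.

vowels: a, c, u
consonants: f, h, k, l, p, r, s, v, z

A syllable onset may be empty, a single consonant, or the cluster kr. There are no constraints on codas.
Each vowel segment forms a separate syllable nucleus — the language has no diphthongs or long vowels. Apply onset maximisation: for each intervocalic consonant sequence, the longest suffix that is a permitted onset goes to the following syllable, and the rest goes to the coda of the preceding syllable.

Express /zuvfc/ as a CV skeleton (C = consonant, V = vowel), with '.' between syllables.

Nuclei (vowels): u, c → 2 syllables.
Between /u/ (V1) and /c/ (V2): cluster /vf/ — the longest permitted-onset suffix is /f/; onset = /f/, preceding coda = /v/.
Putting it together: zuv.fc.
Mapping each syllable to C/V: /zuv/ → CVC, /fc/ → CV.

CVC.CV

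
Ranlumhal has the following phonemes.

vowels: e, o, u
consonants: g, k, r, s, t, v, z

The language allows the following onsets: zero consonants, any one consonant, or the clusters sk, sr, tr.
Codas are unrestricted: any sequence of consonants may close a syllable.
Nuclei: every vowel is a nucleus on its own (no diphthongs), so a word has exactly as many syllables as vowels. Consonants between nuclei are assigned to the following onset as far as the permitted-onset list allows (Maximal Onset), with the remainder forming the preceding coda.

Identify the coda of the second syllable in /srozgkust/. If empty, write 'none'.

st

Vowels present: o, u; each is a nucleus, giving 2 syllables.
/o…u/ gap (V1→V2): /zgk/ — longest licit onset from the right is /k/, leaving /zg/ as coda.
So the parse is srozg.kust.
Syllable 2 is /kust/: onset /k/, nucleus /u/, coda /st/.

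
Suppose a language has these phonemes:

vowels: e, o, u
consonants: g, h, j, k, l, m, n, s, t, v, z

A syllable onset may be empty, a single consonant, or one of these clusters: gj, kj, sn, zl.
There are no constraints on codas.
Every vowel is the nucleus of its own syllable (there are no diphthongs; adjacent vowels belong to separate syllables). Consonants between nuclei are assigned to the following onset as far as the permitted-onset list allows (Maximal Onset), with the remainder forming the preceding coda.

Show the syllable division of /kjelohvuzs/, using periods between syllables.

kje.loh.vuzs

Nuclei (vowels): e, o, u → 3 syllables.
Between /e/ (V1) and /o/ (V2): /l/ → onset of the next syllable (single consonants are always licit onsets).
Between /o/ (V2) and /u/ (V3): /hv/ splits as /h/ + /v/ (/v/ is the longest suffix that is a licit onset).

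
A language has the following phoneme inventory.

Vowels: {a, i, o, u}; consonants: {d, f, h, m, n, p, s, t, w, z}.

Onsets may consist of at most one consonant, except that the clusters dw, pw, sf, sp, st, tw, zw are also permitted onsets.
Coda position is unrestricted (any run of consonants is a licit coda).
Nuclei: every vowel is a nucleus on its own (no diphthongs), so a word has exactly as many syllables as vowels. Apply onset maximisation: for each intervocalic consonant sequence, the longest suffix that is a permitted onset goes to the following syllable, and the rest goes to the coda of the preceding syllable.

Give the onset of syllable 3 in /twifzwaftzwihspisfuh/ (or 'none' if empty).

zw

The vowels are i, a, i, i, u — 5 nuclei, so 5 syllables.
/i…a/ gap (V1→V2): /fzw/; trying suffixes from longest down, /zw/ is the first permitted one, so coda /f/ | onset /zw/.
/a…i/ gap (V2→V3): /ftzw/ splits as /ft/ + /zw/ (/zw/ is the longest suffix that is a licit onset).
/i…i/ gap (V3→V4): cluster /hsp/ — the longest permitted-onset suffix is /sp/; onset = /sp/, preceding coda = /h/.
/i…u/ gap (V4→V5): /sf/ is a licit onset in full, so it all attaches to the next syllable.
Putting it together: twif.zwaft.zwih.spi.sfuh.
Syllable 3 is /zwih/: onset /zw/, nucleus /i/, coda /h/.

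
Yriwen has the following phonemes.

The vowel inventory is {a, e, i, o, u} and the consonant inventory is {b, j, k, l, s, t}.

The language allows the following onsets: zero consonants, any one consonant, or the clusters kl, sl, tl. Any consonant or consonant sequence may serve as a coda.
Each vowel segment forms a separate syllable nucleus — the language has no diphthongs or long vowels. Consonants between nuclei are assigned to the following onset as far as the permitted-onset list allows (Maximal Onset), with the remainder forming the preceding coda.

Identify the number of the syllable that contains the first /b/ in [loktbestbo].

2

Vowels present: o, e, o; each is a nucleus, giving 3 syllables.
V1 /o/ – V2 /e/: cluster /ktb/ — the longest permitted-onset suffix is /b/; onset = /b/, preceding coda = /kt/.
V2 /e/ – V3 /o/: /stb/ — longest licit onset from the right is /b/, leaving /st/ as coda.
Result: lokt.best.bo.
The first /b/ is in the onset of syllable 2 (/best/).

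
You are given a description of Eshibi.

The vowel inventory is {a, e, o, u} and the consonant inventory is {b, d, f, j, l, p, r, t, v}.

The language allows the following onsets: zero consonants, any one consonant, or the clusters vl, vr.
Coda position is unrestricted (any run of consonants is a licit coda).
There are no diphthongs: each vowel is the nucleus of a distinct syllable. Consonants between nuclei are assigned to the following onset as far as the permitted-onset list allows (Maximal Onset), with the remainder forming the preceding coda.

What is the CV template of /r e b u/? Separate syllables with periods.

Nuclei (vowels): e, u → 2 syllables.
/e…u/ gap (V1→V2): just /b/ — single C goes to the following onset.
Result: re.bu.
Mapping each syllable to C/V: /re/ → CV, /bu/ → CV.

CV.CV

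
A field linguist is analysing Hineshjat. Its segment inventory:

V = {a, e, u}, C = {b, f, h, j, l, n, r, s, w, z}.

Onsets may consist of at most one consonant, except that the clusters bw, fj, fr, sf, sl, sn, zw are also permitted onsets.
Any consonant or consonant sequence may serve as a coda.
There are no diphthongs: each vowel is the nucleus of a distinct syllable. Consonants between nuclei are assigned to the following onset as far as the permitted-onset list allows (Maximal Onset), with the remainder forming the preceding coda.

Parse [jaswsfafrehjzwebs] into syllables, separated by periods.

Vowels present: a, a, e, e; each is a nucleus, giving 4 syllables.
Between /a/ (V1) and /a/ (V2): /swsf/ splits as /sw/ + /sf/ (/sf/ is the longest suffix that is a licit onset).
Between /a/ (V2) and /e/ (V3): /fr/ — entire cluster is a permitted onset → onset /fr/, coda ∅.
Between /e/ (V3) and /e/ (V4): /hjzw/ splits as /hj/ + /zw/ (/zw/ is the longest suffix that is a licit onset).

jasw.sfa.frehj.zwebs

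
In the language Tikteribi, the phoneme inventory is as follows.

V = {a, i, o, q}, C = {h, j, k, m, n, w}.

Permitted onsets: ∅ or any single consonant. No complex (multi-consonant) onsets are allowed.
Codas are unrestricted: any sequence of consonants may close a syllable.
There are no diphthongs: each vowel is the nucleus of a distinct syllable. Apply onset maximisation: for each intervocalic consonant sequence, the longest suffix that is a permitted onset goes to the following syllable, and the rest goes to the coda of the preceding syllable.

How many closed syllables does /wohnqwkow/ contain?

The vowels are o, q, o — 3 nuclei, so 3 syllables.
/o…q/ gap (V1→V2): /hn/; trying suffixes from longest down, /n/ is the first permitted one, so coda /h/ | onset /n/.
/q…o/ gap (V2→V3): /wk/ splits as /w/ + /k/ (/k/ is the longest suffix that is a licit onset).
Syllabification: woh.nqw.kow.
Classifying each syllable: /woh/ (closed), /nqw/ (closed), /kow/ (closed).
Closed syllables: 3.

3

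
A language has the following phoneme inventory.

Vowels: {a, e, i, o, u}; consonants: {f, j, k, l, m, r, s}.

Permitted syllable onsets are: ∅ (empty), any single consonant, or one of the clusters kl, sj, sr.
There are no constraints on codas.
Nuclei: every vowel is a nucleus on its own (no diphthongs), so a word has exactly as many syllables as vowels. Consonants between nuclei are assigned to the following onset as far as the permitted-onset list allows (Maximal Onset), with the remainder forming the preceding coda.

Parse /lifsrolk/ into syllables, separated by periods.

lif.srolk

Vowels present: i, o; each is a nucleus, giving 2 syllables.
σ1/σ2 boundary: cluster /fsr/ — the longest permitted-onset suffix is /sr/; onset = /sr/, preceding coda = /f/.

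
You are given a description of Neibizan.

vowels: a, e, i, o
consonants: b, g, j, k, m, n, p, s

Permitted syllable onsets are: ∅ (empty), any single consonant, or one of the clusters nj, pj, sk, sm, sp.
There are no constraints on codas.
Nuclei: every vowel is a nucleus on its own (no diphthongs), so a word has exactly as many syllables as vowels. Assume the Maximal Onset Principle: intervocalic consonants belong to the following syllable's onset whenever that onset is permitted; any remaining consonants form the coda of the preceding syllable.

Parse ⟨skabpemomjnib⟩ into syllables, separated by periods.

skab.pe.momj.nib

The vowels are a, e, o, i — 4 nuclei, so 4 syllables.
σ1/σ2 boundary: /bp/; trying suffixes from longest down, /p/ is the first permitted one, so coda /b/ | onset /p/.
σ2/σ3 boundary: /m/ is a single consonant, so it becomes the next onset.
σ3/σ4 boundary: /mjn/ splits as /mj/ + /n/ (/n/ is the longest suffix that is a licit onset).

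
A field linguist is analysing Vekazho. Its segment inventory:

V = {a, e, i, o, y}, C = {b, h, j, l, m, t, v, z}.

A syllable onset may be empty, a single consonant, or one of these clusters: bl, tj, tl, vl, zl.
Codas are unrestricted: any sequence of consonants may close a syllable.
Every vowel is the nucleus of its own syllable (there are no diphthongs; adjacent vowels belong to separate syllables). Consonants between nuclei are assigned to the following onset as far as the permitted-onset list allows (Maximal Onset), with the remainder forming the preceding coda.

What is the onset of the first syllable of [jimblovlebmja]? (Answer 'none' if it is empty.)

The vowels are i, o, e, a — 4 nuclei, so 4 syllables.
Between /i/ (V1) and /o/ (V2): /mbl/ splits as /m/ + /bl/ (/bl/ is the longest suffix that is a licit onset).
Between /o/ (V2) and /e/ (V3): cluster /vl/ — /vl/ is itself a permitted onset, so the whole cluster goes right; preceding coda = ∅.
Between /e/ (V3) and /a/ (V4): /bmj/ splits as /bm/ + /j/ (/j/ is the longest suffix that is a licit onset).
Result: jim.blo.vlebm.ja.
Syllable 1 is /jim/: onset /j/, nucleus /i/, coda /m/.

j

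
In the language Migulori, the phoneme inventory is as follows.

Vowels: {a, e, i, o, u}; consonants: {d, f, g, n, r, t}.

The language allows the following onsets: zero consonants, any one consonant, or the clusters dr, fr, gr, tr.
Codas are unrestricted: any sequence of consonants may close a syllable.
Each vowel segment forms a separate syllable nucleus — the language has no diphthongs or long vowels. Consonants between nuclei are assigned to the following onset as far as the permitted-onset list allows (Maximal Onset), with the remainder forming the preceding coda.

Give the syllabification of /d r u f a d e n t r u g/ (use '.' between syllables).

dru.fa.den.trug

Nuclei (vowels): u, a, e, u → 4 syllables.
/u…a/ gap (V1→V2): just /f/ — single C goes to the following onset.
/a…e/ gap (V2→V3): just /d/ — single C goes to the following onset.
/e…u/ gap (V3→V4): /ntr/ — longest licit onset from the right is /tr/, leaving /n/ as coda.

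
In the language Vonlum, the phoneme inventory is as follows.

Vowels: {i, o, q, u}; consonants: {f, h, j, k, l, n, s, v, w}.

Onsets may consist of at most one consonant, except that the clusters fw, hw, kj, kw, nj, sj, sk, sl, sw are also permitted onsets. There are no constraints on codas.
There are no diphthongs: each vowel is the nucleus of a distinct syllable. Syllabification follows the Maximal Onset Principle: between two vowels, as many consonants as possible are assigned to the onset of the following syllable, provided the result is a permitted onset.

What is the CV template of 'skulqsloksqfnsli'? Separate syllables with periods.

The vowels are u, q, o, q, i — 5 nuclei, so 5 syllables.
/u…q/ gap (V1→V2): /l/ is a single consonant, so it becomes the next onset.
/q…o/ gap (V2→V3): cluster /sl/ — /sl/ is itself a permitted onset, so the whole cluster goes right; preceding coda = ∅.
/o…q/ gap (V3→V4): /ks/; trying suffixes from longest down, /s/ is the first permitted one, so coda /k/ | onset /s/.
/q…i/ gap (V4→V5): cluster /fnsl/ — the longest permitted-onset suffix is /sl/; onset = /sl/, preceding coda = /fn/.
So the parse is sku.lq.slok.sqfn.sli.
Mapping each syllable to C/V: /sku/ → CCV, /lq/ → CV, /slok/ → CCVC, /sqfn/ → CVCC, /sli/ → CCV.

CCV.CV.CCVC.CVCC.CCV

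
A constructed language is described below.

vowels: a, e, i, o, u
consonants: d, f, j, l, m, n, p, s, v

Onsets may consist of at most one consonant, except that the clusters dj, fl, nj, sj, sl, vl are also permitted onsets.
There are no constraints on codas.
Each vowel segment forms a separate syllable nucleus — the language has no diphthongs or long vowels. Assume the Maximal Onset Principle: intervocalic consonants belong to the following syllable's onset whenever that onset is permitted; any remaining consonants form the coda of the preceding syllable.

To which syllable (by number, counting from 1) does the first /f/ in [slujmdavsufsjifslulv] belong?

3

The vowels are u, a, u, i, u — 5 nuclei, so 5 syllables.
V1 /u/ – V2 /a/: cluster /jmd/ — the longest permitted-onset suffix is /d/; onset = /d/, preceding coda = /jm/.
V2 /a/ – V3 /u/: cluster /vs/ — the longest permitted-onset suffix is /s/; onset = /s/, preceding coda = /v/.
V3 /u/ – V4 /i/: /fsj/ splits as /f/ + /sj/ (/sj/ is the longest suffix that is a licit onset).
V4 /i/ – V5 /u/: cluster /fsl/ — the longest permitted-onset suffix is /sl/; onset = /sl/, preceding coda = /f/.
Syllabification: slujm.dav.suf.sjif.slulv.
The first /f/ is in the coda of syllable 3 (/suf/).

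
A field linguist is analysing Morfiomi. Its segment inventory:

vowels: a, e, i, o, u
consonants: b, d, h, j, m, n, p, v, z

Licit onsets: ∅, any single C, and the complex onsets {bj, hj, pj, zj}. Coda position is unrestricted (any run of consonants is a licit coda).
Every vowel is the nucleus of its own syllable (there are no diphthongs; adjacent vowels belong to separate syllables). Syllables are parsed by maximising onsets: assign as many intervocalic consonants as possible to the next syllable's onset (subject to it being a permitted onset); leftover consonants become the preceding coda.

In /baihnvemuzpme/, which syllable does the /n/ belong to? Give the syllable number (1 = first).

2

Vowels present: a, i, e, u, e; each is a nucleus, giving 5 syllables.
σ1/σ2 boundary: nothing intervenes; syllable break is V.V.
σ2/σ3 boundary: cluster /hnv/ — the longest permitted-onset suffix is /v/; onset = /v/, preceding coda = /hn/.
σ3/σ4 boundary: /m/ is a single consonant, so it becomes the next onset.
σ4/σ5 boundary: /zpm/; trying suffixes from longest down, /m/ is the first permitted one, so coda /zp/ | onset /m/.
Putting it together: ba.ihn.ve.muzp.me.
The /n/ is in the coda of syllable 2 (/ihn/).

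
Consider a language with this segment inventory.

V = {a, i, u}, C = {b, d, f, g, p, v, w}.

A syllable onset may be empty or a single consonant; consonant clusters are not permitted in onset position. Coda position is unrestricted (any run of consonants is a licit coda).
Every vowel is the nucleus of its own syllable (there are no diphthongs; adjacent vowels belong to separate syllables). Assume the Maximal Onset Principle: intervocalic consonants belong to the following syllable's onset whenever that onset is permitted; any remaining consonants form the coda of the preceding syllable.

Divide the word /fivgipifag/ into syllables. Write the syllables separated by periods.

Vowels present: i, i, i, a; each is a nucleus, giving 4 syllables.
σ1/σ2 boundary: /vg/ splits as /v/ + /g/ (/g/ is the longest suffix that is a licit onset).
σ2/σ3 boundary: just /p/ — single C goes to the following onset.
σ3/σ4 boundary: /f/ → onset of the next syllable (single consonants are always licit onsets).

fiv.gi.pi.fag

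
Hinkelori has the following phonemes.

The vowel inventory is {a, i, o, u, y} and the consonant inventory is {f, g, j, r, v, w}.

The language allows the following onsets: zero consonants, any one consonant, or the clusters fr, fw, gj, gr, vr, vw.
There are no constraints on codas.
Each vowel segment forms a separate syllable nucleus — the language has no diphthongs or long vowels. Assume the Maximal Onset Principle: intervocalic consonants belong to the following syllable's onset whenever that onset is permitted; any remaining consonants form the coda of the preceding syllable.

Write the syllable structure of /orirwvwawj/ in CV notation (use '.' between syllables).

Vowels present: o, i, a; each is a nucleus, giving 3 syllables.
V1 /o/ – V2 /i/: just /r/ — single C goes to the following onset.
V2 /i/ – V3 /a/: /rwvw/ splits as /rw/ + /vw/ (/vw/ is the longest suffix that is a licit onset).
Putting it together: o.rirw.vwawj.
Mapping each syllable to C/V: /o/ → V, /rirw/ → CVCC, /vwawj/ → CCVCC.

V.CVCC.CCVCC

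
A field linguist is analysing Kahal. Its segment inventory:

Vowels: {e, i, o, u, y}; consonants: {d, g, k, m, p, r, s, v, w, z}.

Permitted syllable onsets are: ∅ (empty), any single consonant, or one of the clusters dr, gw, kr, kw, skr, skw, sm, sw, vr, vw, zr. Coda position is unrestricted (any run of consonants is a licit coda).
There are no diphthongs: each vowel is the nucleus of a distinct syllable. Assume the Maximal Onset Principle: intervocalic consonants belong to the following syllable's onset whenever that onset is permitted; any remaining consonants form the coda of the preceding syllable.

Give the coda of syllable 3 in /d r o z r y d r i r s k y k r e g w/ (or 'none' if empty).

Vowels present: o, y, i, y, e; each is a nucleus, giving 5 syllables.
Between /o/ (V1) and /y/ (V2): cluster /zr/ — /zr/ is itself a permitted onset, so the whole cluster goes right; preceding coda = ∅.
Between /y/ (V2) and /i/ (V3): cluster /dr/ — /dr/ is itself a permitted onset, so the whole cluster goes right; preceding coda = ∅.
Between /i/ (V3) and /y/ (V4): /rsk/; trying suffixes from longest down, /k/ is the first permitted one, so coda /rs/ | onset /k/.
Between /y/ (V4) and /e/ (V5): cluster /kr/ — /kr/ is itself a permitted onset, so the whole cluster goes right; preceding coda = ∅.
Result: dro.zry.drirs.ky.kregw.
Syllable 3 is /drirs/: onset /dr/, nucleus /i/, coda /rs/.

rs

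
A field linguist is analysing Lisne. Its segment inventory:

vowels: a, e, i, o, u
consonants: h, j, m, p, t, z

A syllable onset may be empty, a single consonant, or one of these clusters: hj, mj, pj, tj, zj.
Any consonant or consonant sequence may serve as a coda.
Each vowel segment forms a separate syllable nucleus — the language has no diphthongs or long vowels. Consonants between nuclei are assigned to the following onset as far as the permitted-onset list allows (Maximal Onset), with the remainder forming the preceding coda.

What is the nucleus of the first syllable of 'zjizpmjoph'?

i

Vowels present: i, o; each is a nucleus, giving 2 syllables.
The first nucleus (vowel 1 from the left) is /i/.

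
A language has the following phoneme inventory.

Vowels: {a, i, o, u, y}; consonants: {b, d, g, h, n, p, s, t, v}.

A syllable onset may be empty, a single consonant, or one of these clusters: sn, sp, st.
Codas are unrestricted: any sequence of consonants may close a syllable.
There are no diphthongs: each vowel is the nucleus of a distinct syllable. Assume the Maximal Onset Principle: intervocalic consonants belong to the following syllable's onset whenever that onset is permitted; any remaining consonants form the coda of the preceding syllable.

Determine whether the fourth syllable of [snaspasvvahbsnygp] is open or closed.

The vowels are a, a, a, y — 4 nuclei, so 4 syllables.
σ1/σ2 boundary: /sp/ — entire cluster is a permitted onset → onset /sp/, coda ∅.
σ2/σ3 boundary: /svv/ — longest licit onset from the right is /v/, leaving /sv/ as coda.
σ3/σ4 boundary: /hbsn/ splits as /hb/ + /sn/ (/sn/ is the longest suffix that is a licit onset).
So the parse is sna.spasv.vahb.snygp.
Syllable 4 is /snygp/ with coda /gp/, so it is closed.

closed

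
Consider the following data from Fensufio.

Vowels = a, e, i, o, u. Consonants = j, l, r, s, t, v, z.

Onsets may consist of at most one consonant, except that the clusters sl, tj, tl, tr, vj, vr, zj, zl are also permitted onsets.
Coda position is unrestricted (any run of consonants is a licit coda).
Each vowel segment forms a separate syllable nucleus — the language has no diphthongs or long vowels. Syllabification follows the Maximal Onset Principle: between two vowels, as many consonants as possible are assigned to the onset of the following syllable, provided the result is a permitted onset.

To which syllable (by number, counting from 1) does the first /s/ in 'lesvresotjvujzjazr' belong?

1

Nuclei (vowels): e, e, o, u, a → 5 syllables.
V1 /e/ – V2 /e/: /svr/ — longest licit onset from the right is /vr/, leaving /s/ as coda.
V2 /e/ – V3 /o/: /s/ → onset of the next syllable (single consonants are always licit onsets).
V3 /o/ – V4 /u/: /tjv/ — longest licit onset from the right is /v/, leaving /tj/ as coda.
V4 /u/ – V5 /a/: cluster /jzj/ — the longest permitted-onset suffix is /zj/; onset = /zj/, preceding coda = /j/.
Putting it together: les.vre.sotj.vuj.zjazr.
The first /s/ is in the coda of syllable 1 (/les/).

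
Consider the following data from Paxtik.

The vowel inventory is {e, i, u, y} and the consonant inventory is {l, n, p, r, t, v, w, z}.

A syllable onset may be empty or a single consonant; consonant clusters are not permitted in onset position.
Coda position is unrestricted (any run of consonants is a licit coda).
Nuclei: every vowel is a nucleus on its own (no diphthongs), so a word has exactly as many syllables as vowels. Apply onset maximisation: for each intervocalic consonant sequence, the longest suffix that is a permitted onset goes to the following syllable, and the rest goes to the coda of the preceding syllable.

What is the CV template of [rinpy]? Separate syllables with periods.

CVC.CV

Vowels present: i, y; each is a nucleus, giving 2 syllables.
σ1/σ2 boundary: cluster /np/ — the longest permitted-onset suffix is /p/; onset = /p/, preceding coda = /n/.
So the parse is rin.py.
Mapping each syllable to C/V: /rin/ → CVC, /py/ → CV.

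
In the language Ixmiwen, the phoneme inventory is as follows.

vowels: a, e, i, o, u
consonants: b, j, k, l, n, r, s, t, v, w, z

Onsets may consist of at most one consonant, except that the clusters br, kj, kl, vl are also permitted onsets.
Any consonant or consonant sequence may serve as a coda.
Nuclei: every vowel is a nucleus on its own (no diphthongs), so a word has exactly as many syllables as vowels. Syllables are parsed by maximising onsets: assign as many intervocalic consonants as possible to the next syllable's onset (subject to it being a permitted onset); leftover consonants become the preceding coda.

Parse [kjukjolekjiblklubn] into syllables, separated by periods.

Nuclei (vowels): u, o, e, i, u → 5 syllables.
Between /u/ (V1) and /o/ (V2): /kj/ — entire cluster is a permitted onset → onset /kj/, coda ∅.
Between /o/ (V2) and /e/ (V3): /l/ → onset of the next syllable (single consonants are always licit onsets).
Between /e/ (V3) and /i/ (V4): /kj/ — entire cluster is a permitted onset → onset /kj/, coda ∅.
Between /i/ (V4) and /u/ (V5): cluster /blkl/ — the longest permitted-onset suffix is /kl/; onset = /kl/, preceding coda = /bl/.

kju.kjo.le.kjibl.klubn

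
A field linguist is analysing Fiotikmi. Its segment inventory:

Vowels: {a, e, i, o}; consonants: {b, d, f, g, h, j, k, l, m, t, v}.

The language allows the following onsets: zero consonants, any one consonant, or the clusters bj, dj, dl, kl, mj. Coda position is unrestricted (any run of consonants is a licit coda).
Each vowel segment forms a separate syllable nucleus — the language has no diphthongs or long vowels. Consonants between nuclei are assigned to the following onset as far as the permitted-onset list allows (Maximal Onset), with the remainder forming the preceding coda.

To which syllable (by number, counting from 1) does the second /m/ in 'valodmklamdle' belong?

The vowels are a, o, a, e — 4 nuclei, so 4 syllables.
Between /a/ (V1) and /o/ (V2): just /l/ — single C goes to the following onset.
Between /o/ (V2) and /a/ (V3): cluster /dmkl/ — the longest permitted-onset suffix is /kl/; onset = /kl/, preceding coda = /dm/.
Between /a/ (V3) and /e/ (V4): /mdl/ splits as /m/ + /dl/ (/dl/ is the longest suffix that is a licit onset).
Syllabification: va.lodm.klam.dle.
The second /m/ is in the coda of syllable 3 (/klam/).

3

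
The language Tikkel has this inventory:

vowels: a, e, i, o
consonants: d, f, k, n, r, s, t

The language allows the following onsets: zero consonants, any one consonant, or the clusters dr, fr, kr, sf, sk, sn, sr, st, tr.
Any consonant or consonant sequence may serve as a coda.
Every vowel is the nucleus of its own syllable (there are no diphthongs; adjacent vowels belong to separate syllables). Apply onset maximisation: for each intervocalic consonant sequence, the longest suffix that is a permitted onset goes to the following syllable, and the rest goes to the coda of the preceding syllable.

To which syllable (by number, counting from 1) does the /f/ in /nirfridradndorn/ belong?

Nuclei (vowels): i, i, a, o → 4 syllables.
Between /i/ (V1) and /i/ (V2): /rfr/ splits as /r/ + /fr/ (/fr/ is the longest suffix that is a licit onset).
Between /i/ (V2) and /a/ (V3): cluster /dr/ — /dr/ is itself a permitted onset, so the whole cluster goes right; preceding coda = ∅.
Between /a/ (V3) and /o/ (V4): /dnd/ splits as /dn/ + /d/ (/d/ is the longest suffix that is a licit onset).
Syllabification: nir.fri.dradn.dorn.
The /f/ is in the onset of syllable 2 (/fri/).

2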